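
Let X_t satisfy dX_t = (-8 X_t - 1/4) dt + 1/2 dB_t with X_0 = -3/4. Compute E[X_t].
E[X_t] = -1/32 - 23*exp(-8*t)/32

Taking expectations and using E[dB_t] = 0, the mean m(t) = E[X_t] satisfies the ODE m'(t) = a m(t) + b with m(0) = x_0. With a = -8, b = -1/4, x_0 = -3/4, the solution is
  m(t) = x_0 * exp(a t) + (b/a) * (exp(a t) - 1)
       = (-3/4) * exp((-8) t) + ((-1/4)/(-8)) * (exp((-8) t) - 1)
       = -1/32 - 23*exp(-8*t)/32.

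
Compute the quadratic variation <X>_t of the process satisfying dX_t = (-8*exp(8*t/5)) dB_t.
<X>_t = 20*exp(16*t/5) - 20

For an Itô process dX_t = a(t) dt + b(t) dB_t, the quadratic variation is <X>_t = int_0^t b(s)^2 ds (the drift term does not contribute). Here b(s) = -8*exp(8*s/5), so
  b(s)^2 = 64*exp(16*s/5).
Integrating from 0 to t:
  <X>_t = int_0^t (64*exp(16*s/5)) ds = 20*exp(16*t/5) - 20.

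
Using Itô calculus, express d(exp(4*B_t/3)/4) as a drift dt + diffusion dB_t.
d(exp(4*B_t/3)/4) = (2*exp(4*B_t/3)/9) dt + (exp(4*B_t/3)/3) dB_t

Itô's formula for f(B_t) gives d f(B_t) = f'(B_t) dB_t + (1/2) f''(B_t) dt. Compute derivatives of f(x) = exp(4*x/3)/4:
  f'(x)  = exp(4*x/3)/3
  f''(x) = 4*exp(4*x/3)/9
Substitute x = B_t and multiply the f'' term by 1/2:
  drift     = (1/2) * (4*exp(4*x/3)/9) evaluated at B_t = 2*exp(4*B_t/3)/9
  diffusion = (exp(4*x/3)/3) evaluated at B_t = exp(4*B_t/3)/3
Therefore d(exp(4*B_t/3)/4) = (2*exp(4*B_t/3)/9) dt + (exp(4*B_t/3)/3) dB_t.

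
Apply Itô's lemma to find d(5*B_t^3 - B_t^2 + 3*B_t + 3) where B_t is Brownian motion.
d(5*B_t^3 - B_t^2 + 3*B_t + 3) = (15*B_t - 1) dt + (15*B_t^2 - 2*B_t + 3) dB_t

Itô's formula for f(B_t) gives d f(B_t) = f'(B_t) dB_t + (1/2) f''(B_t) dt. Compute derivatives of f(x) = 5*x^3 - x^2 + 3*x + 3:
  f'(x)  = 15*x^2 - 2*x + 3
  f''(x) = 30*x - 2
Substitute x = B_t and multiply the f'' term by 1/2:
  drift     = (1/2) * (30*x - 2) evaluated at B_t = 15*B_t - 1
  diffusion = (15*x^2 - 2*x + 3) evaluated at B_t = 15*B_t^2 - 2*B_t + 3
Therefore d(5*B_t^3 - B_t^2 + 3*B_t + 3) = (15*B_t - 1) dt + (15*B_t^2 - 2*B_t + 3) dB_t.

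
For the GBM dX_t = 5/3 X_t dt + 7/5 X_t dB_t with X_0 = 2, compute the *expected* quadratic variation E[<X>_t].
E[<X>_t] = 588*exp(397*t/75)/397 - 588/397

<X>_t = int_0^t ((7/5) * X_s)^2 ds. Taking expectation inside the integral: E[<X>_t] = (7/5)^2 * int_0^t E[X_s^2] ds. For GBM, E[X_s^2] = x_0^2 * exp((2 mu + sigma^2) s). Integrating:
  E[<X>_t] = (7/5)^2 * 2^2 * (exp((2*(5/3) + (7/5)^2) t) - 1) / (2*(5/3) + (7/5)^2)
           = (7/5)^2 * 2^2 * (exp((397/75) t) - 1) / (397/75) = 588*exp(397*t/75)/397 - 588/397.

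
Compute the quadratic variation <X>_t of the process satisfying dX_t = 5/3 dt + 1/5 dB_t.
<X>_t = t/25

For an Itô process dX_t = a(t) dt + b(t) dB_t, the quadratic variation is <X>_t = int_0^t b(s)^2 ds (the drift term does not contribute). Here b(s) = 1/5, so
  b(s)^2 = 1/25.
Integrating from 0 to t:
  <X>_t = int_0^t (1/25) ds = t/25.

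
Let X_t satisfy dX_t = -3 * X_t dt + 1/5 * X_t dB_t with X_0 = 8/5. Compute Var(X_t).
Var(X_t) = (64*exp(t/25) - 64)*exp(-6*t)/25

For GBM dX = mu X dt + sigma X dB with X_0 = x_0, apply Itô to Y = log X: dY = (mu - sigma^2/2) dt + sigma dB, so Y_t = log(x_0) + (mu - sigma^2/2) t + sigma B_t and hence X_t = x_0 * exp((mu - sigma^2/2) t + sigma B_t).
With mu = -3, sigma = 1/5, x_0 = 8/5, this gives:
  X_t = 8/5 * exp((-151/50) * t + (1/5) * B_t).
Since sigma*B_t ~ Normal(0, sigma^2 t), E[exp(sigma*B_t)] = exp(sigma^2 t / 2); so E[X_t] = x_0 * exp((mu - sigma^2/2) t) * exp(sigma^2 t / 2) = x_0 * exp(mu t) = 8*exp(-3*t)/5.
Var(X_t) = E[X_t^2] - (E[X_t])^2 = x_0^2 * exp(2 mu t) * (exp(sigma^2 t) - 1) = (64*exp(t/25) - 64)*exp(-6*t)/25.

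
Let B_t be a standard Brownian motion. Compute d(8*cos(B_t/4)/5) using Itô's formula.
d(8*cos(B_t/4)/5) = (-cos(B_t/4)/20) dt + (-2*sin(B_t/4)/5) dB_t

Itô's formula for f(B_t) gives d f(B_t) = f'(B_t) dB_t + (1/2) f''(B_t) dt. Compute derivatives of f(x) = 8*cos(x/4)/5:
  f'(x)  = -2*sin(x/4)/5
  f''(x) = -cos(x/4)/10
Substitute x = B_t and multiply the f'' term by 1/2:
  drift     = (1/2) * (-cos(x/4)/10) evaluated at B_t = -cos(B_t/4)/20
  diffusion = (-2*sin(x/4)/5) evaluated at B_t = -2*sin(B_t/4)/5
Therefore d(8*cos(B_t/4)/5) = (-cos(B_t/4)/20) dt + (-2*sin(B_t/4)/5) dB_t.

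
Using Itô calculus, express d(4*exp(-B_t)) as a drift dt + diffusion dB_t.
d(4*exp(-B_t)) = (2*exp(-B_t)) dt + (-4*exp(-B_t)) dB_t

Itô's formula for f(B_t) gives d f(B_t) = f'(B_t) dB_t + (1/2) f''(B_t) dt. Compute derivatives of f(x) = 4*exp(-x):
  f'(x)  = -4*exp(-x)
  f''(x) = 4*exp(-x)
Substitute x = B_t and multiply the f'' term by 1/2:
  drift     = (1/2) * (4*exp(-x)) evaluated at B_t = 2*exp(-B_t)
  diffusion = (-4*exp(-x)) evaluated at B_t = -4*exp(-B_t)
Therefore d(4*exp(-B_t)) = (2*exp(-B_t)) dt + (-4*exp(-B_t)) dB_t.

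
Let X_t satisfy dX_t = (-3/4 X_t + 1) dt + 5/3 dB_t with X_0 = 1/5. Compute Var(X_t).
Var(X_t) = 50/27 - 50*exp(-3*t/2)/27

The variance V(t) = Var(X_t) satisfies V'(t) = 2 a V(t) + c^2 with V(0) = 0 (drift coefficient is linear in X, diffusion is constant). With a = -3/4, c = 5/3, the solution is
  V(t) = (c^2 / (2 a)) * (exp(2 a t) - 1)
       = ((5/3)^2 / (2*(-3/4))) * (exp((-3/2) t) - 1)
       = 50/27 - 50*exp(-3*t/2)/27.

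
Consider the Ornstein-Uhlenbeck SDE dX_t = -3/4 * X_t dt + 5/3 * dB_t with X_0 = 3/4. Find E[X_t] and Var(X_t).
E[X_t] = 3*exp(-3*t/4)/4; Var(X_t) = 50/27 - 50*exp(-3*t/2)/27

The OU SDE dX = -theta X dt + sigma dB admits the integrating factor exp(theta t): d(exp(theta t) X_t) = sigma exp(theta t) dB_t. Integrating from 0 to t:
  X_t = x_0 * exp(-theta t) + sigma * int_0^t exp(-theta (t-s)) dB_s.
The Itô integral has mean 0 and (by the Itô isometry) variance sigma^2 * int_0^t exp(-2 theta (t - s)) ds = sigma^2 * (1 - exp(-2 theta t)) / (2 theta).
With theta = 3/4, sigma = 5/3, x_0 = 3/4:
  E[X_t] = 3/4 * exp(-3/4 t) = 3*exp(-3*t/4)/4
  Var(X_t) = (5/3)^2 * (1 - exp(-2*3/4 t)) / (2 * 3/4) = 50/27 - 50*exp(-3*t/2)/27.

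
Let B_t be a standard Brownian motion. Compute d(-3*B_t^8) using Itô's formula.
d(-3*B_t^8) = (-84*B_t^6) dt + (-24*B_t^7) dB_t

Itô's formula for f(B_t) gives d f(B_t) = f'(B_t) dB_t + (1/2) f''(B_t) dt. Compute derivatives of f(x) = -3*x^8:
  f'(x)  = -24*x^7
  f''(x) = -168*x^6
Substitute x = B_t and multiply the f'' term by 1/2:
  drift     = (1/2) * (-168*x^6) evaluated at B_t = -84*B_t^6
  diffusion = (-24*x^7) evaluated at B_t = -24*B_t^7
Therefore d(-3*B_t^8) = (-84*B_t^6) dt + (-24*B_t^7) dB_t.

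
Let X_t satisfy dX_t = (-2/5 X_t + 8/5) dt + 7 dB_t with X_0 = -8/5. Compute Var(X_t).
Var(X_t) = 245/4 - 245*exp(-4*t/5)/4

The variance V(t) = Var(X_t) satisfies V'(t) = 2 a V(t) + c^2 with V(0) = 0 (drift coefficient is linear in X, diffusion is constant). With a = -2/5, c = 7, the solution is
  V(t) = (c^2 / (2 a)) * (exp(2 a t) - 1)
       = (7^2 / (2*(-2/5))) * (exp((-4/5) t) - 1)
       = 245/4 - 245*exp(-4*t/5)/4.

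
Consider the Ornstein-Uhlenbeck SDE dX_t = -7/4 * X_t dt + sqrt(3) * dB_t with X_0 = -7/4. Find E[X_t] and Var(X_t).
E[X_t] = -7*exp(-7*t/4)/4; Var(X_t) = 6/7 - 6*exp(-7*t/2)/7

The OU SDE dX = -theta X dt + sigma dB admits the integrating factor exp(theta t): d(exp(theta t) X_t) = sigma exp(theta t) dB_t. Integrating from 0 to t:
  X_t = x_0 * exp(-theta t) + sigma * int_0^t exp(-theta (t-s)) dB_s.
The Itô integral has mean 0 and (by the Itô isometry) variance sigma^2 * int_0^t exp(-2 theta (t - s)) ds = sigma^2 * (1 - exp(-2 theta t)) / (2 theta).
With theta = 7/4, sigma = sqrt(3), x_0 = -7/4:
  E[X_t] = -7/4 * exp(-7/4 t) = -7*exp(-7*t/4)/4
  Var(X_t) = (sqrt(3))^2 * (1 - exp(-2*7/4 t)) / (2 * 7/4) = 6/7 - 6*exp(-7*t/2)/7.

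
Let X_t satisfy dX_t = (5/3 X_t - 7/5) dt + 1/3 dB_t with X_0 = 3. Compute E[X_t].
E[X_t] = 54*exp(5*t/3)/25 + 21/25

Taking expectations and using E[dB_t] = 0, the mean m(t) = E[X_t] satisfies the ODE m'(t) = a m(t) + b with m(0) = x_0. With a = 5/3, b = -7/5, x_0 = 3, the solution is
  m(t) = x_0 * exp(a t) + (b/a) * (exp(a t) - 1)
       = 3 * exp((5/3) t) + ((-7/5)/(5/3)) * (exp((5/3) t) - 1)
       = 54*exp(5*t/3)/25 + 21/25.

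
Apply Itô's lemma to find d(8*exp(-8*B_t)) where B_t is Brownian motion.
d(8*exp(-8*B_t)) = (256*exp(-8*B_t)) dt + (-64*exp(-8*B_t)) dB_t

Itô's formula for f(B_t) gives d f(B_t) = f'(B_t) dB_t + (1/2) f''(B_t) dt. Compute derivatives of f(x) = 8*exp(-8*x):
  f'(x)  = -64*exp(-8*x)
  f''(x) = 512*exp(-8*x)
Substitute x = B_t and multiply the f'' term by 1/2:
  drift     = (1/2) * (512*exp(-8*x)) evaluated at B_t = 256*exp(-8*B_t)
  diffusion = (-64*exp(-8*x)) evaluated at B_t = -64*exp(-8*B_t)
Therefore d(8*exp(-8*B_t)) = (256*exp(-8*B_t)) dt + (-64*exp(-8*B_t)) dB_t.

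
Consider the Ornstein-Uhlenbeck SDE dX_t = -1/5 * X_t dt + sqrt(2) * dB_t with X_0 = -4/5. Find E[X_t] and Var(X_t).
E[X_t] = -4*exp(-t/5)/5; Var(X_t) = 5 - 5*exp(-2*t/5)

The OU SDE dX = -theta X dt + sigma dB admits the integrating factor exp(theta t): d(exp(theta t) X_t) = sigma exp(theta t) dB_t. Integrating from 0 to t:
  X_t = x_0 * exp(-theta t) + sigma * int_0^t exp(-theta (t-s)) dB_s.
The Itô integral has mean 0 and (by the Itô isometry) variance sigma^2 * int_0^t exp(-2 theta (t - s)) ds = sigma^2 * (1 - exp(-2 theta t)) / (2 theta).
With theta = 1/5, sigma = sqrt(2), x_0 = -4/5:
  E[X_t] = -4/5 * exp(-1/5 t) = -4*exp(-t/5)/5
  Var(X_t) = (sqrt(2))^2 * (1 - exp(-2*1/5 t)) / (2 * 1/5) = 5 - 5*exp(-2*t/5).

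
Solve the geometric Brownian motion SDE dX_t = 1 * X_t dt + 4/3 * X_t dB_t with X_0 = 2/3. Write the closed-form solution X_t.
X_t = 2/3 * exp((1/9) * t + (4/3) * B_t)

For GBM dX = mu X dt + sigma X dB with X_0 = x_0, apply Itô to Y = log X: dY = (mu - sigma^2/2) dt + sigma dB, so Y_t = log(x_0) + (mu - sigma^2/2) t + sigma B_t and hence X_t = x_0 * exp((mu - sigma^2/2) t + sigma B_t).
With mu = 1, sigma = 4/3, x_0 = 2/3, this gives:
  X_t = 2/3 * exp((1/9) * t + (4/3) * B_t).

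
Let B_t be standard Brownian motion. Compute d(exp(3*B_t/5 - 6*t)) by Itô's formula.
d(exp(3*B_t/5 - 6*t)) = (-291*exp(3*B_t/5 - 6*t)/50) dt + (3*exp(3*B_t/5 - 6*t)/5) dB_t

Itô's formula for f(t, x): d f(t, B_t) = (f_t + (1/2) f_xx) dt + f_x dB_t. Compute partials of f(t, x) = exp(-6*t + 3*x/5):
  f_t(t,x)  = -6*exp(-6*t + 3*x/5)
  f_x(t,x)  = 3*exp(-6*t + 3*x/5)/5
  f_xx(t,x) = 9*exp(-6*t + 3*x/5)/25
Assemble drift = f_t + (1/2) f_xx = -291*exp(-6*t + 3*x/5)/50 and diffusion = f_x = 3*exp(-6*t + 3*x/5)/5. Substituting x = B_t:
  d(exp(3*B_t/5 - 6*t)) = (-291*exp(3*B_t/5 - 6*t)/50) dt + (3*exp(3*B_t/5 - 6*t)/5) dB_t.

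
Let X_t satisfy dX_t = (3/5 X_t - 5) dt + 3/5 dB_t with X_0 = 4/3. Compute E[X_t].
E[X_t] = 25/3 - 7*exp(3*t/5)

Taking expectations and using E[dB_t] = 0, the mean m(t) = E[X_t] satisfies the ODE m'(t) = a m(t) + b with m(0) = x_0. With a = 3/5, b = -5, x_0 = 4/3, the solution is
  m(t) = x_0 * exp(a t) + (b/a) * (exp(a t) - 1)
       = (4/3) * exp((3/5) t) + ((-5)/(3/5)) * (exp((3/5) t) - 1)
       = 25/3 - 7*exp(3*t/5).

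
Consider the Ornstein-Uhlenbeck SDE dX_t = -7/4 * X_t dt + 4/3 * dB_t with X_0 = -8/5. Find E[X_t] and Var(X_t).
E[X_t] = -8*exp(-7*t/4)/5; Var(X_t) = 32/63 - 32*exp(-7*t/2)/63

The OU SDE dX = -theta X dt + sigma dB admits the integrating factor exp(theta t): d(exp(theta t) X_t) = sigma exp(theta t) dB_t. Integrating from 0 to t:
  X_t = x_0 * exp(-theta t) + sigma * int_0^t exp(-theta (t-s)) dB_s.
The Itô integral has mean 0 and (by the Itô isometry) variance sigma^2 * int_0^t exp(-2 theta (t - s)) ds = sigma^2 * (1 - exp(-2 theta t)) / (2 theta).
With theta = 7/4, sigma = 4/3, x_0 = -8/5:
  E[X_t] = -8/5 * exp(-7/4 t) = -8*exp(-7*t/4)/5
  Var(X_t) = (4/3)^2 * (1 - exp(-2*7/4 t)) / (2 * 7/4) = 32/63 - 32*exp(-7*t/2)/63.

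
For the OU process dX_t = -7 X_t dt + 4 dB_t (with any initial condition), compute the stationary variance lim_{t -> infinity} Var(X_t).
lim Var(X_t) = 8/7

The OU SDE dX = -theta X dt + sigma dB admits the integrating factor exp(theta t): d(exp(theta t) X_t) = sigma exp(theta t) dB_t. Integrating from 0 to t gives X_t = x_0 * exp(-theta t) + sigma * int_0^t exp(-theta (t-s)) dB_s for any initial x_0. The Itô integral has variance (by the Itô isometry) sigma^2 * int_0^t exp(-2 theta (t - s)) ds = sigma^2 * (1 - exp(-2 theta t)) / (2 theta), independent of x_0.
With theta = 7, sigma = 4:
  Var(X_t) = (4)^2 * (1 - exp(-2*7 t)) / (2 * 7) = 8/7 - 8*exp(-14*t)/7.
As t -> infinity, exp(-2*7 t) -> 0, so the stationary variance is sigma^2 / (2 theta) = 8/7.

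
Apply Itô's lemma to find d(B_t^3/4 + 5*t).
d(B_t^3/4 + 5*t) = (3*B_t/4 + 5) dt + (3*B_t^2/4) dB_t

Itô's formula for f(t, x): d f(t, B_t) = (f_t + (1/2) f_xx) dt + f_x dB_t. Compute partials of f(t, x) = 5*t + x^3/4:
  f_t(t,x)  = 5
  f_x(t,x)  = 3*x^2/4
  f_xx(t,x) = 3*x/2
Assemble drift = f_t + (1/2) f_xx = 3*x/4 + 5 and diffusion = f_x = 3*x^2/4. Substituting x = B_t:
  d(B_t^3/4 + 5*t) = (3*B_t/4 + 5) dt + (3*B_t^2/4) dB_t.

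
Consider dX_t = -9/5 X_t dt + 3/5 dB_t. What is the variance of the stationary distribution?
lim Var(X_t) = 1/10

The OU SDE dX = -theta X dt + sigma dB admits the integrating factor exp(theta t): d(exp(theta t) X_t) = sigma exp(theta t) dB_t. Integrating from 0 to t gives X_t = x_0 * exp(-theta t) + sigma * int_0^t exp(-theta (t-s)) dB_s for any initial x_0. The Itô integral has variance (by the Itô isometry) sigma^2 * int_0^t exp(-2 theta (t - s)) ds = sigma^2 * (1 - exp(-2 theta t)) / (2 theta), independent of x_0.
With theta = 9/5, sigma = 3/5:
  Var(X_t) = (3/5)^2 * (1 - exp(-2*9/5 t)) / (2 * 9/5) = 1/10 - exp(-18*t/5)/10.
As t -> infinity, exp(-2*9/5 t) -> 0, so the stationary variance is sigma^2 / (2 theta) = 1/10.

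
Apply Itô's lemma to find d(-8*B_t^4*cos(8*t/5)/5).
d(-8*B_t^4*cos(8*t/5)/5) = (16*B_t^2*(4*B_t^2*sin(8*t/5) - 15*cos(8*t/5))/25) dt + (-32*B_t^3*cos(8*t/5)/5) dB_t

Itô's formula for f(t, x): d f(t, B_t) = (f_t + (1/2) f_xx) dt + f_x dB_t. Compute partials of f(t, x) = -8*x^4*cos(8*t/5)/5:
  f_t(t,x)  = 64*x^4*sin(8*t/5)/25
  f_x(t,x)  = -32*x^3*cos(8*t/5)/5
  f_xx(t,x) = -96*x^2*cos(8*t/5)/5
Assemble drift = f_t + (1/2) f_xx = 16*x^2*(4*x^2*sin(8*t/5) - 15*cos(8*t/5))/25 and diffusion = f_x = -32*x^3*cos(8*t/5)/5. Substituting x = B_t:
  d(-8*B_t^4*cos(8*t/5)/5) = (16*B_t^2*(4*B_t^2*sin(8*t/5) - 15*cos(8*t/5))/25) dt + (-32*B_t^3*cos(8*t/5)/5) dB_t.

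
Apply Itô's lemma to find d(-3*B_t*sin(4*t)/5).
d(-3*B_t*sin(4*t)/5) = (-12*B_t*cos(4*t)/5) dt + (-3*sin(4*t)/5) dB_t

Itô's formula for f(t, x): d f(t, B_t) = (f_t + (1/2) f_xx) dt + f_x dB_t. Compute partials of f(t, x) = -3*x*sin(4*t)/5:
  f_t(t,x)  = -12*x*cos(4*t)/5
  f_x(t,x)  = -3*sin(4*t)/5
  f_xx(t,x) = 0
Assemble drift = f_t + (1/2) f_xx = -12*x*cos(4*t)/5 and diffusion = f_x = -3*sin(4*t)/5. Substituting x = B_t:
  d(-3*B_t*sin(4*t)/5) = (-12*B_t*cos(4*t)/5) dt + (-3*sin(4*t)/5) dB_t.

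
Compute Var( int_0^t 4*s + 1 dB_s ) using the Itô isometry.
Var = t*(16*t^2 + 12*t + 3)/3

The Itô integral of a deterministic integrand f(s) has mean 0 because each increment f(s) * (B_{s+ds} - B_s) has mean 0. By the Itô isometry:
  Var( int_0^t f(s) dB_s ) = E[ (int_0^t f(s) dB_s)^2 ] = int_0^t f(s)^2 ds.
Here f(s) = 4*s + 1, so f(s)^2 = (4*s + 1)^2. Integrate:
  int_0^t ((4*s + 1)^2) ds = t*(16*t^2 + 12*t + 3)/3.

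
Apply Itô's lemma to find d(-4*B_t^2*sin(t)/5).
d(-4*B_t^2*sin(t)/5) = (-4*B_t^2*cos(t)/5 - 4*sin(t)/5) dt + (-8*B_t*sin(t)/5) dB_t

Itô's formula for f(t, x): d f(t, B_t) = (f_t + (1/2) f_xx) dt + f_x dB_t. Compute partials of f(t, x) = -4*x^2*sin(t)/5:
  f_t(t,x)  = -4*x^2*cos(t)/5
  f_x(t,x)  = -8*x*sin(t)/5
  f_xx(t,x) = -8*sin(t)/5
Assemble drift = f_t + (1/2) f_xx = -4*x^2*cos(t)/5 - 4*sin(t)/5 and diffusion = f_x = -8*x*sin(t)/5. Substituting x = B_t:
  d(-4*B_t^2*sin(t)/5) = (-4*B_t^2*cos(t)/5 - 4*sin(t)/5) dt + (-8*B_t*sin(t)/5) dB_t.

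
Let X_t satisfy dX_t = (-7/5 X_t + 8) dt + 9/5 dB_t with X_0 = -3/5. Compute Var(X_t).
Var(X_t) = 81/70 - 81*exp(-14*t/5)/70

The variance V(t) = Var(X_t) satisfies V'(t) = 2 a V(t) + c^2 with V(0) = 0 (drift coefficient is linear in X, diffusion is constant). With a = -7/5, c = 9/5, the solution is
  V(t) = (c^2 / (2 a)) * (exp(2 a t) - 1)
       = ((9/5)^2 / (2*(-7/5))) * (exp((-14/5) t) - 1)
       = 81/70 - 81*exp(-14*t/5)/70.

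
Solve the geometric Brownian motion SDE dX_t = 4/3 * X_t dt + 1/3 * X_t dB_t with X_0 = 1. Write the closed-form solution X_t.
X_t = 1 * exp((23/18) * t + (1/3) * B_t)

For GBM dX = mu X dt + sigma X dB with X_0 = x_0, apply Itô to Y = log X: dY = (mu - sigma^2/2) dt + sigma dB, so Y_t = log(x_0) + (mu - sigma^2/2) t + sigma B_t and hence X_t = x_0 * exp((mu - sigma^2/2) t + sigma B_t).
With mu = 4/3, sigma = 1/3, x_0 = 1, this gives:
  X_t = 1 * exp((23/18) * t + (1/3) * B_t).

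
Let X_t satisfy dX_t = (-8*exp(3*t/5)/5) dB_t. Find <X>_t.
<X>_t = 32*exp(6*t/5)/15 - 32/15

For an Itô process dX_t = a(t) dt + b(t) dB_t, the quadratic variation is <X>_t = int_0^t b(s)^2 ds (the drift term does not contribute). Here b(s) = -8*exp(3*s/5)/5, so
  b(s)^2 = 64*exp(6*s/5)/25.
Integrating from 0 to t:
  <X>_t = int_0^t (64*exp(6*s/5)/25) ds = 32*exp(6*t/5)/15 - 32/15.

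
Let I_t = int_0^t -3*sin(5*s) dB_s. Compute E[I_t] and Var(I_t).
E[I_t] = 0; Var(I_t) = 9*t/2 - 9*sin(10*t)/20

The Itô integral of a deterministic integrand f(s) has mean 0 because each increment f(s) * (B_{s+ds} - B_s) has mean 0. By the Itô isometry:
  Var( int_0^t f(s) dB_s ) = E[ (int_0^t f(s) dB_s)^2 ] = int_0^t f(s)^2 ds.
Here f(s) = -3*sin(5*s), so f(s)^2 = 9*sin(5*s)^2. Integrate:
  int_0^t (9*sin(5*s)^2) ds = 9*t/2 - 9*sin(10*t)/20.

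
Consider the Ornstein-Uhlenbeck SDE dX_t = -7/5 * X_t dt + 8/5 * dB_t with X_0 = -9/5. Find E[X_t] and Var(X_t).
E[X_t] = -9*exp(-7*t/5)/5; Var(X_t) = 32/35 - 32*exp(-14*t/5)/35

The OU SDE dX = -theta X dt + sigma dB admits the integrating factor exp(theta t): d(exp(theta t) X_t) = sigma exp(theta t) dB_t. Integrating from 0 to t:
  X_t = x_0 * exp(-theta t) + sigma * int_0^t exp(-theta (t-s)) dB_s.
The Itô integral has mean 0 and (by the Itô isometry) variance sigma^2 * int_0^t exp(-2 theta (t - s)) ds = sigma^2 * (1 - exp(-2 theta t)) / (2 theta).
With theta = 7/5, sigma = 8/5, x_0 = -9/5:
  E[X_t] = -9/5 * exp(-7/5 t) = -9*exp(-7*t/5)/5
  Var(X_t) = (8/5)^2 * (1 - exp(-2*7/5 t)) / (2 * 7/5) = 32/35 - 32*exp(-14*t/5)/35.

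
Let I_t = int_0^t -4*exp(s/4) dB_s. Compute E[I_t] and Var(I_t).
E[I_t] = 0; Var(I_t) = 32*exp(t/2) - 32

The Itô integral of a deterministic integrand f(s) has mean 0 because each increment f(s) * (B_{s+ds} - B_s) has mean 0. By the Itô isometry:
  Var( int_0^t f(s) dB_s ) = E[ (int_0^t f(s) dB_s)^2 ] = int_0^t f(s)^2 ds.
Here f(s) = -4*exp(s/4), so f(s)^2 = 16*exp(s/2). Integrate:
  int_0^t (16*exp(s/2)) ds = 32*exp(t/2) - 32.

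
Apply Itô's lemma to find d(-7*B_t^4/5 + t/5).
d(-7*B_t^4/5 + t/5) = (1/5 - 42*B_t^2/5) dt + (-28*B_t^3/5) dB_t

Itô's formula for f(t, x): d f(t, B_t) = (f_t + (1/2) f_xx) dt + f_x dB_t. Compute partials of f(t, x) = t/5 - 7*x^4/5:
  f_t(t,x)  = 1/5
  f_x(t,x)  = -28*x^3/5
  f_xx(t,x) = -84*x^2/5
Assemble drift = f_t + (1/2) f_xx = 1/5 - 42*x^2/5 and diffusion = f_x = -28*x^3/5. Substituting x = B_t:
  d(-7*B_t^4/5 + t/5) = (1/5 - 42*B_t^2/5) dt + (-28*B_t^3/5) dB_t.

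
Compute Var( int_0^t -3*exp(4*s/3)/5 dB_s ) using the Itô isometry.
Var = 27*exp(8*t/3)/200 - 27/200

The Itô integral of a deterministic integrand f(s) has mean 0 because each increment f(s) * (B_{s+ds} - B_s) has mean 0. By the Itô isometry:
  Var( int_0^t f(s) dB_s ) = E[ (int_0^t f(s) dB_s)^2 ] = int_0^t f(s)^2 ds.
Here f(s) = -3*exp(4*s/3)/5, so f(s)^2 = 9*exp(8*s/3)/25. Integrate:
  int_0^t (9*exp(8*s/3)/25) ds = 27*exp(8*t/3)/200 - 27/200.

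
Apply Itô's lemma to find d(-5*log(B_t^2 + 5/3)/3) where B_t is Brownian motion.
d(-5*log(B_t^2 + 5/3)/3) = (5*(3*B_t^2 - 5)/(3*B_t^2 + 5)^2) dt + (-10*B_t/(3*B_t^2 + 5)) dB_t

Itô's formula for f(B_t) gives d f(B_t) = f'(B_t) dB_t + (1/2) f''(B_t) dt. Compute derivatives of f(x) = -5*log(x^2 + 5/3)/3:
  f'(x)  = -10*x/(3*x^2 + 5)
  f''(x) = 10*(3*x^2 - 5)/(3*x^2 + 5)^2
Substitute x = B_t and multiply the f'' term by 1/2:
  drift     = (1/2) * (10*(3*x^2 - 5)/(3*x^2 + 5)^2) evaluated at B_t = 5*(3*B_t^2 - 5)/(3*B_t^2 + 5)^2
  diffusion = (-10*x/(3*x^2 + 5)) evaluated at B_t = -10*B_t/(3*B_t^2 + 5)
Therefore d(-5*log(B_t^2 + 5/3)/3) = (5*(3*B_t^2 - 5)/(3*B_t^2 + 5)^2) dt + (-10*B_t/(3*B_t^2 + 5)) dB_t.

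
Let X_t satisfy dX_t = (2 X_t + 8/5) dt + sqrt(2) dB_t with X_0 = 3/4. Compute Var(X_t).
Var(X_t) = exp(4*t)/2 - 1/2

The variance V(t) = Var(X_t) satisfies V'(t) = 2 a V(t) + c^2 with V(0) = 0 (drift coefficient is linear in X, diffusion is constant). With a = 2, c = sqrt(2), the solution is
  V(t) = (c^2 / (2 a)) * (exp(2 a t) - 1)
       = (sqrt(2)^2 / (2*2)) * (exp(4 t) - 1)
       = exp(4*t)/2 - 1/2.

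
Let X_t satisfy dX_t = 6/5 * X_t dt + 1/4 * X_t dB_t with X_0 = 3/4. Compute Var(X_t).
Var(X_t) = 9*(exp(t/16) - 1)*exp(12*t/5)/16

For GBM dX = mu X dt + sigma X dB with X_0 = x_0, apply Itô to Y = log X: dY = (mu - sigma^2/2) dt + sigma dB, so Y_t = log(x_0) + (mu - sigma^2/2) t + sigma B_t and hence X_t = x_0 * exp((mu - sigma^2/2) t + sigma B_t).
With mu = 6/5, sigma = 1/4, x_0 = 3/4, this gives:
  X_t = 3/4 * exp((187/160) * t + (1/4) * B_t).
Since sigma*B_t ~ Normal(0, sigma^2 t), E[exp(sigma*B_t)] = exp(sigma^2 t / 2); so E[X_t] = x_0 * exp((mu - sigma^2/2) t) * exp(sigma^2 t / 2) = x_0 * exp(mu t) = 3*exp(6*t/5)/4.
Var(X_t) = E[X_t^2] - (E[X_t])^2 = x_0^2 * exp(2 mu t) * (exp(sigma^2 t) - 1) = 9*(exp(t/16) - 1)*exp(12*t/5)/16.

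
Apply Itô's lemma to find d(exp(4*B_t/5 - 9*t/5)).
d(exp(4*B_t/5 - 9*t/5)) = (-37*exp(4*B_t/5 - 9*t/5)/25) dt + (4*exp(4*B_t/5 - 9*t/5)/5) dB_t

Itô's formula for f(t, x): d f(t, B_t) = (f_t + (1/2) f_xx) dt + f_x dB_t. Compute partials of f(t, x) = exp(-9*t/5 + 4*x/5):
  f_t(t,x)  = -9*exp(-9*t/5 + 4*x/5)/5
  f_x(t,x)  = 4*exp(-9*t/5 + 4*x/5)/5
  f_xx(t,x) = 16*exp(-9*t/5 + 4*x/5)/25
Assemble drift = f_t + (1/2) f_xx = -37*exp(-9*t/5 + 4*x/5)/25 and diffusion = f_x = 4*exp(-9*t/5 + 4*x/5)/5. Substituting x = B_t:
  d(exp(4*B_t/5 - 9*t/5)) = (-37*exp(4*B_t/5 - 9*t/5)/25) dt + (4*exp(4*B_t/5 - 9*t/5)/5) dB_t.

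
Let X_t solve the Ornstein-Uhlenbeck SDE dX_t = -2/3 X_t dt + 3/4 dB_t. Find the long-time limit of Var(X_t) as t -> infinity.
lim Var(X_t) = 27/64

The OU SDE dX = -theta X dt + sigma dB admits the integrating factor exp(theta t): d(exp(theta t) X_t) = sigma exp(theta t) dB_t. Integrating from 0 to t gives X_t = x_0 * exp(-theta t) + sigma * int_0^t exp(-theta (t-s)) dB_s for any initial x_0. The Itô integral has variance (by the Itô isometry) sigma^2 * int_0^t exp(-2 theta (t - s)) ds = sigma^2 * (1 - exp(-2 theta t)) / (2 theta), independent of x_0.
With theta = 2/3, sigma = 3/4:
  Var(X_t) = (3/4)^2 * (1 - exp(-2*2/3 t)) / (2 * 2/3) = 27/64 - 27*exp(-4*t/3)/64.
As t -> infinity, exp(-2*2/3 t) -> 0, so the stationary variance is sigma^2 / (2 theta) = 27/64.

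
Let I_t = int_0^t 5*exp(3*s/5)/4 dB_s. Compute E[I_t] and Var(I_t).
E[I_t] = 0; Var(I_t) = 125*exp(6*t/5)/96 - 125/96

The Itô integral of a deterministic integrand f(s) has mean 0 because each increment f(s) * (B_{s+ds} - B_s) has mean 0. By the Itô isometry:
  Var( int_0^t f(s) dB_s ) = E[ (int_0^t f(s) dB_s)^2 ] = int_0^t f(s)^2 ds.
Here f(s) = 5*exp(3*s/5)/4, so f(s)^2 = 25*exp(6*s/5)/16. Integrate:
  int_0^t (25*exp(6*s/5)/16) ds = 125*exp(6*t/5)/96 - 125/96.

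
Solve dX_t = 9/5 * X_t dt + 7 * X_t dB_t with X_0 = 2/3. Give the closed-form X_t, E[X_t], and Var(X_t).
X_t = 2/3 * exp((-227/10) t + (7) B_t); E[X_t] = 2*exp(9*t/5)/3; Var(X_t) = 4*(exp(49*t) - 1)*exp(18*t/5)/9

For GBM dX = mu X dt + sigma X dB with X_0 = x_0, apply Itô to Y = log X: dY = (mu - sigma^2/2) dt + sigma dB, so Y_t = log(x_0) + (mu - sigma^2/2) t + sigma B_t and hence X_t = x_0 * exp((mu - sigma^2/2) t + sigma B_t).
With mu = 9/5, sigma = 7, x_0 = 2/3, this gives:
  X_t = 2/3 * exp((-227/10) * t + (7) * B_t).
Since sigma*B_t ~ Normal(0, sigma^2 t), E[exp(sigma*B_t)] = exp(sigma^2 t / 2); so E[X_t] = x_0 * exp((mu - sigma^2/2) t) * exp(sigma^2 t / 2) = x_0 * exp(mu t) = 2*exp(9*t/5)/3.
Var(X_t) = E[X_t^2] - (E[X_t])^2 = x_0^2 * exp(2 mu t) * (exp(sigma^2 t) - 1) = 4*(exp(49*t) - 1)*exp(18*t/5)/9.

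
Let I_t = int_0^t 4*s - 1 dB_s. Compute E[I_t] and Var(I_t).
E[I_t] = 0; Var(I_t) = t*(16*t^2 - 12*t + 3)/3

The Itô integral of a deterministic integrand f(s) has mean 0 because each increment f(s) * (B_{s+ds} - B_s) has mean 0. By the Itô isometry:
  Var( int_0^t f(s) dB_s ) = E[ (int_0^t f(s) dB_s)^2 ] = int_0^t f(s)^2 ds.
Here f(s) = 4*s - 1, so f(s)^2 = (4*s - 1)^2. Integrate:
  int_0^t ((4*s - 1)^2) ds = t*(16*t^2 - 12*t + 3)/3.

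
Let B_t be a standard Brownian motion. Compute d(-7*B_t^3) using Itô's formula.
d(-7*B_t^3) = (-21*B_t) dt + (-21*B_t^2) dB_t

Itô's formula for f(B_t) gives d f(B_t) = f'(B_t) dB_t + (1/2) f''(B_t) dt. Compute derivatives of f(x) = -7*x^3:
  f'(x)  = -21*x^2
  f''(x) = -42*x
Substitute x = B_t and multiply the f'' term by 1/2:
  drift     = (1/2) * (-42*x) evaluated at B_t = -21*B_t
  diffusion = (-21*x^2) evaluated at B_t = -21*B_t^2
Therefore d(-7*B_t^3) = (-21*B_t) dt + (-21*B_t^2) dB_t.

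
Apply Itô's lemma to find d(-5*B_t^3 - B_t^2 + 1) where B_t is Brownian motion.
d(-5*B_t^3 - B_t^2 + 1) = (-15*B_t - 1) dt + (B_t*(-15*B_t - 2)) dB_t

Itô's formula for f(B_t) gives d f(B_t) = f'(B_t) dB_t + (1/2) f''(B_t) dt. Compute derivatives of f(x) = -5*x^3 - x^2 + 1:
  f'(x)  = x*(-15*x - 2)
  f''(x) = -30*x - 2
Substitute x = B_t and multiply the f'' term by 1/2:
  drift     = (1/2) * (-30*x - 2) evaluated at B_t = -15*B_t - 1
  diffusion = (x*(-15*x - 2)) evaluated at B_t = B_t*(-15*B_t - 2)
Therefore d(-5*B_t^3 - B_t^2 + 1) = (-15*B_t - 1) dt + (B_t*(-15*B_t - 2)) dB_t.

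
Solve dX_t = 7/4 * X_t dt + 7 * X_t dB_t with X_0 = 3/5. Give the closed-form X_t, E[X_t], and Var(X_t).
X_t = 3/5 * exp((-91/4) t + (7) B_t); E[X_t] = 3*exp(7*t/4)/5; Var(X_t) = 9*(exp(49*t) - 1)*exp(7*t/2)/25

For GBM dX = mu X dt + sigma X dB with X_0 = x_0, apply Itô to Y = log X: dY = (mu - sigma^2/2) dt + sigma dB, so Y_t = log(x_0) + (mu - sigma^2/2) t + sigma B_t and hence X_t = x_0 * exp((mu - sigma^2/2) t + sigma B_t).
With mu = 7/4, sigma = 7, x_0 = 3/5, this gives:
  X_t = 3/5 * exp((-91/4) * t + (7) * B_t).
Since sigma*B_t ~ Normal(0, sigma^2 t), E[exp(sigma*B_t)] = exp(sigma^2 t / 2); so E[X_t] = x_0 * exp((mu - sigma^2/2) t) * exp(sigma^2 t / 2) = x_0 * exp(mu t) = 3*exp(7*t/4)/5.
Var(X_t) = E[X_t^2] - (E[X_t])^2 = x_0^2 * exp(2 mu t) * (exp(sigma^2 t) - 1) = 9*(exp(49*t) - 1)*exp(7*t/2)/25.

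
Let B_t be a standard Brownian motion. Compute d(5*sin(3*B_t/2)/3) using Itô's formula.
d(5*sin(3*B_t/2)/3) = (-15*sin(3*B_t/2)/8) dt + (5*cos(3*B_t/2)/2) dB_t

Itô's formula for f(B_t) gives d f(B_t) = f'(B_t) dB_t + (1/2) f''(B_t) dt. Compute derivatives of f(x) = 5*sin(3*x/2)/3:
  f'(x)  = 5*cos(3*x/2)/2
  f''(x) = -15*sin(3*x/2)/4
Substitute x = B_t and multiply the f'' term by 1/2:
  drift     = (1/2) * (-15*sin(3*x/2)/4) evaluated at B_t = -15*sin(3*B_t/2)/8
  diffusion = (5*cos(3*x/2)/2) evaluated at B_t = 5*cos(3*B_t/2)/2
Therefore d(5*sin(3*B_t/2)/3) = (-15*sin(3*B_t/2)/8) dt + (5*cos(3*B_t/2)/2) dB_t.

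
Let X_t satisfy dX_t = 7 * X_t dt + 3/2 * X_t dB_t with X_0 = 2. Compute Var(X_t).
Var(X_t) = 4*(exp(9*t/4) - 1)*exp(14*t)

For GBM dX = mu X dt + sigma X dB with X_0 = x_0, apply Itô to Y = log X: dY = (mu - sigma^2/2) dt + sigma dB, so Y_t = log(x_0) + (mu - sigma^2/2) t + sigma B_t and hence X_t = x_0 * exp((mu - sigma^2/2) t + sigma B_t).
With mu = 7, sigma = 3/2, x_0 = 2, this gives:
  X_t = 2 * exp((47/8) * t + (3/2) * B_t).
Since sigma*B_t ~ Normal(0, sigma^2 t), E[exp(sigma*B_t)] = exp(sigma^2 t / 2); so E[X_t] = x_0 * exp((mu - sigma^2/2) t) * exp(sigma^2 t / 2) = x_0 * exp(mu t) = 2*exp(7*t).
Var(X_t) = E[X_t^2] - (E[X_t])^2 = x_0^2 * exp(2 mu t) * (exp(sigma^2 t) - 1) = 4*(exp(9*t/4) - 1)*exp(14*t).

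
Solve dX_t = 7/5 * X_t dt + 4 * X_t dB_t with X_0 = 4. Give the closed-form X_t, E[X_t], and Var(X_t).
X_t = 4 * exp((-33/5) t + (4) B_t); E[X_t] = 4*exp(7*t/5); Var(X_t) = 16*(exp(16*t) - 1)*exp(14*t/5)

For GBM dX = mu X dt + sigma X dB with X_0 = x_0, apply Itô to Y = log X: dY = (mu - sigma^2/2) dt + sigma dB, so Y_t = log(x_0) + (mu - sigma^2/2) t + sigma B_t and hence X_t = x_0 * exp((mu - sigma^2/2) t + sigma B_t).
With mu = 7/5, sigma = 4, x_0 = 4, this gives:
  X_t = 4 * exp((-33/5) * t + (4) * B_t).
Since sigma*B_t ~ Normal(0, sigma^2 t), E[exp(sigma*B_t)] = exp(sigma^2 t / 2); so E[X_t] = x_0 * exp((mu - sigma^2/2) t) * exp(sigma^2 t / 2) = x_0 * exp(mu t) = 4*exp(7*t/5).
Var(X_t) = E[X_t^2] - (E[X_t])^2 = x_0^2 * exp(2 mu t) * (exp(sigma^2 t) - 1) = 16*(exp(16*t) - 1)*exp(14*t/5).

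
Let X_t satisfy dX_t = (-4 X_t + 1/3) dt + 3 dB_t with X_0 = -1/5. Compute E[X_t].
E[X_t] = 1/12 - 17*exp(-4*t)/60

Taking expectations and using E[dB_t] = 0, the mean m(t) = E[X_t] satisfies the ODE m'(t) = a m(t) + b with m(0) = x_0. With a = -4, b = 1/3, x_0 = -1/5, the solution is
  m(t) = x_0 * exp(a t) + (b/a) * (exp(a t) - 1)
       = (-1/5) * exp((-4) t) + ((1/3)/(-4)) * (exp((-4) t) - 1)
       = 1/12 - 17*exp(-4*t)/60.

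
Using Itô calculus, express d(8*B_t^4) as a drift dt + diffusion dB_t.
d(8*B_t^4) = (48*B_t^2) dt + (32*B_t^3) dB_t

Itô's formula for f(B_t) gives d f(B_t) = f'(B_t) dB_t + (1/2) f''(B_t) dt. Compute derivatives of f(x) = 8*x^4:
  f'(x)  = 32*x^3
  f''(x) = 96*x^2
Substitute x = B_t and multiply the f'' term by 1/2:
  drift     = (1/2) * (96*x^2) evaluated at B_t = 48*B_t^2
  diffusion = (32*x^3) evaluated at B_t = 32*B_t^3
Therefore d(8*B_t^4) = (48*B_t^2) dt + (32*B_t^3) dB_t.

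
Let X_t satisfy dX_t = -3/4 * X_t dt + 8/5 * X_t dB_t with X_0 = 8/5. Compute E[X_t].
E[X_t] = 8*exp(-3*t/4)/5

For GBM dX = mu X dt + sigma X dB with X_0 = x_0, apply Itô to Y = log X: dY = (mu - sigma^2/2) dt + sigma dB, so Y_t = log(x_0) + (mu - sigma^2/2) t + sigma B_t and hence X_t = x_0 * exp((mu - sigma^2/2) t + sigma B_t).
With mu = -3/4, sigma = 8/5, x_0 = 8/5, this gives:
  X_t = 8/5 * exp((-203/100) * t + (8/5) * B_t).
Since sigma*B_t ~ Normal(0, sigma^2 t), E[exp(sigma*B_t)] = exp(sigma^2 t / 2); so E[X_t] = x_0 * exp((mu - sigma^2/2) t) * exp(sigma^2 t / 2) = x_0 * exp(mu t) = 8*exp(-3*t/4)/5.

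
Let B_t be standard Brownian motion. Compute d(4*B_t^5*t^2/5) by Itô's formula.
d(4*B_t^5*t^2/5) = (8*B_t^3*t*(B_t^2 + 5*t)/5) dt + (4*B_t^4*t^2) dB_t

Itô's formula for f(t, x): d f(t, B_t) = (f_t + (1/2) f_xx) dt + f_x dB_t. Compute partials of f(t, x) = 4*t^2*x^5/5:
  f_t(t,x)  = 8*t*x^5/5
  f_x(t,x)  = 4*t^2*x^4
  f_xx(t,x) = 16*t^2*x^3
Assemble drift = f_t + (1/2) f_xx = 8*t*x^3*(5*t + x^2)/5 and diffusion = f_x = 4*t^2*x^4. Substituting x = B_t:
  d(4*B_t^5*t^2/5) = (8*B_t^3*t*(B_t^2 + 5*t)/5) dt + (4*B_t^4*t^2) dB_t.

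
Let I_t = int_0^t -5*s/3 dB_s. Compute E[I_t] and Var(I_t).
E[I_t] = 0; Var(I_t) = 25*t^3/27

The Itô integral of a deterministic integrand f(s) has mean 0 because each increment f(s) * (B_{s+ds} - B_s) has mean 0. By the Itô isometry:
  Var( int_0^t f(s) dB_s ) = E[ (int_0^t f(s) dB_s)^2 ] = int_0^t f(s)^2 ds.
Here f(s) = -5*s/3, so f(s)^2 = 25*s^2/9. Integrate:
  int_0^t (25*s^2/9) ds = 25*t^3/27.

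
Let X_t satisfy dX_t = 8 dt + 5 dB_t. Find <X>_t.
<X>_t = 25*t

For an Itô process dX_t = a(t) dt + b(t) dB_t, the quadratic variation is <X>_t = int_0^t b(s)^2 ds (the drift term does not contribute). Here b(s) = 5, so
  b(s)^2 = 25.
Integrating from 0 to t:
  <X>_t = int_0^t (25) ds = 25*t.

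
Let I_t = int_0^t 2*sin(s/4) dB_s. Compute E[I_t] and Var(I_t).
E[I_t] = 0; Var(I_t) = 2*t - 4*sin(t/2)

The Itô integral of a deterministic integrand f(s) has mean 0 because each increment f(s) * (B_{s+ds} - B_s) has mean 0. By the Itô isometry:
  Var( int_0^t f(s) dB_s ) = E[ (int_0^t f(s) dB_s)^2 ] = int_0^t f(s)^2 ds.
Here f(s) = 2*sin(s/4), so f(s)^2 = 4*sin(s/4)^2. Integrate:
  int_0^t (4*sin(s/4)^2) ds = 2*t - 4*sin(t/2).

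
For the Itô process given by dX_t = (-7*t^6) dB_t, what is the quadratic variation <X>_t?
<X>_t = 49*t^13/13

For an Itô process dX_t = a(t) dt + b(t) dB_t, the quadratic variation is <X>_t = int_0^t b(s)^2 ds (the drift term does not contribute). Here b(s) = -7*s^6, so
  b(s)^2 = 49*s^12.
Integrating from 0 to t:
  <X>_t = int_0^t (49*s^12) ds = 49*t^13/13.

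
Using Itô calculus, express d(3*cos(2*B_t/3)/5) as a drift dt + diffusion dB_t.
d(3*cos(2*B_t/3)/5) = (-2*cos(2*B_t/3)/15) dt + (-2*sin(2*B_t/3)/5) dB_t

Itô's formula for f(B_t) gives d f(B_t) = f'(B_t) dB_t + (1/2) f''(B_t) dt. Compute derivatives of f(x) = 3*cos(2*x/3)/5:
  f'(x)  = -2*sin(2*x/3)/5
  f''(x) = -4*cos(2*x/3)/15
Substitute x = B_t and multiply the f'' term by 1/2:
  drift     = (1/2) * (-4*cos(2*x/3)/15) evaluated at B_t = -2*cos(2*B_t/3)/15
  diffusion = (-2*sin(2*x/3)/5) evaluated at B_t = -2*sin(2*B_t/3)/5
Therefore d(3*cos(2*B_t/3)/5) = (-2*cos(2*B_t/3)/15) dt + (-2*sin(2*B_t/3)/5) dB_t.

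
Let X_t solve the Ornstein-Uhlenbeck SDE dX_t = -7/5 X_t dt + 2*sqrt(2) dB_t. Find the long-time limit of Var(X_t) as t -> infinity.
lim Var(X_t) = 20/7

The OU SDE dX = -theta X dt + sigma dB admits the integrating factor exp(theta t): d(exp(theta t) X_t) = sigma exp(theta t) dB_t. Integrating from 0 to t gives X_t = x_0 * exp(-theta t) + sigma * int_0^t exp(-theta (t-s)) dB_s for any initial x_0. The Itô integral has variance (by the Itô isometry) sigma^2 * int_0^t exp(-2 theta (t - s)) ds = sigma^2 * (1 - exp(-2 theta t)) / (2 theta), independent of x_0.
With theta = 7/5, sigma = 2*sqrt(2):
  Var(X_t) = (2*sqrt(2))^2 * (1 - exp(-2*7/5 t)) / (2 * 7/5) = 20/7 - 20*exp(-14*t/5)/7.
As t -> infinity, exp(-2*7/5 t) -> 0, so the stationary variance is sigma^2 / (2 theta) = 20/7.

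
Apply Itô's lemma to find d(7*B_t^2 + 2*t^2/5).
d(7*B_t^2 + 2*t^2/5) = (4*t/5 + 7) dt + (14*B_t) dB_t

Itô's formula for f(t, x): d f(t, B_t) = (f_t + (1/2) f_xx) dt + f_x dB_t. Compute partials of f(t, x) = 2*t^2/5 + 7*x^2:
  f_t(t,x)  = 4*t/5
  f_x(t,x)  = 14*x
  f_xx(t,x) = 14
Assemble drift = f_t + (1/2) f_xx = 4*t/5 + 7 and diffusion = f_x = 14*x. Substituting x = B_t:
  d(7*B_t^2 + 2*t^2/5) = (4*t/5 + 7) dt + (14*B_t) dB_t.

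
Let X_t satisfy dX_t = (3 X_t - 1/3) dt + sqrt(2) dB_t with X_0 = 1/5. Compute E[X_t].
E[X_t] = 4*exp(3*t)/45 + 1/9

Taking expectations and using E[dB_t] = 0, the mean m(t) = E[X_t] satisfies the ODE m'(t) = a m(t) + b with m(0) = x_0. With a = 3, b = -1/3, x_0 = 1/5, the solution is
  m(t) = x_0 * exp(a t) + (b/a) * (exp(a t) - 1)
       = (1/5) * exp(3 t) + ((-1/3)/3) * (exp(3 t) - 1)
       = 4*exp(3*t)/45 + 1/9.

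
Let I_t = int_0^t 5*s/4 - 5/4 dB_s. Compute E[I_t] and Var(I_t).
E[I_t] = 0; Var(I_t) = 25*t*(t^2 - 3*t + 3)/48

The Itô integral of a deterministic integrand f(s) has mean 0 because each increment f(s) * (B_{s+ds} - B_s) has mean 0. By the Itô isometry:
  Var( int_0^t f(s) dB_s ) = E[ (int_0^t f(s) dB_s)^2 ] = int_0^t f(s)^2 ds.
Here f(s) = 5*s/4 - 5/4, so f(s)^2 = 25*(s - 1)^2/16. Integrate:
  int_0^t (25*(s - 1)^2/16) ds = 25*t*(t^2 - 3*t + 3)/48.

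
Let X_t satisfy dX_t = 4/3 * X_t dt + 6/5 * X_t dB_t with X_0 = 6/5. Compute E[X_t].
E[X_t] = 6*exp(4*t/3)/5

For GBM dX = mu X dt + sigma X dB with X_0 = x_0, apply Itô to Y = log X: dY = (mu - sigma^2/2) dt + sigma dB, so Y_t = log(x_0) + (mu - sigma^2/2) t + sigma B_t and hence X_t = x_0 * exp((mu - sigma^2/2) t + sigma B_t).
With mu = 4/3, sigma = 6/5, x_0 = 6/5, this gives:
  X_t = 6/5 * exp((46/75) * t + (6/5) * B_t).
Since sigma*B_t ~ Normal(0, sigma^2 t), E[exp(sigma*B_t)] = exp(sigma^2 t / 2); so E[X_t] = x_0 * exp((mu - sigma^2/2) t) * exp(sigma^2 t / 2) = x_0 * exp(mu t) = 6*exp(4*t/3)/5.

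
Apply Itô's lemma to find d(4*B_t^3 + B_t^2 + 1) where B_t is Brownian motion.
d(4*B_t^3 + B_t^2 + 1) = (12*B_t + 1) dt + (2*B_t*(6*B_t + 1)) dB_t

Itô's formula for f(B_t) gives d f(B_t) = f'(B_t) dB_t + (1/2) f''(B_t) dt. Compute derivatives of f(x) = 4*x^3 + x^2 + 1:
  f'(x)  = 2*x*(6*x + 1)
  f''(x) = 24*x + 2
Substitute x = B_t and multiply the f'' term by 1/2:
  drift     = (1/2) * (24*x + 2) evaluated at B_t = 12*B_t + 1
  diffusion = (2*x*(6*x + 1)) evaluated at B_t = 2*B_t*(6*B_t + 1)
Therefore d(4*B_t^3 + B_t^2 + 1) = (12*B_t + 1) dt + (2*B_t*(6*B_t + 1)) dB_t.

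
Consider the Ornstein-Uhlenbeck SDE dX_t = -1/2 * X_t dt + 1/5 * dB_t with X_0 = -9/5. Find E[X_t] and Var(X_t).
E[X_t] = -9*exp(-t/2)/5; Var(X_t) = (exp(t) - 1)*exp(-t)/25

The OU SDE dX = -theta X dt + sigma dB admits the integrating factor exp(theta t): d(exp(theta t) X_t) = sigma exp(theta t) dB_t. Integrating from 0 to t:
  X_t = x_0 * exp(-theta t) + sigma * int_0^t exp(-theta (t-s)) dB_s.
The Itô integral has mean 0 and (by the Itô isometry) variance sigma^2 * int_0^t exp(-2 theta (t - s)) ds = sigma^2 * (1 - exp(-2 theta t)) / (2 theta).
With theta = 1/2, sigma = 1/5, x_0 = -9/5:
  E[X_t] = -9/5 * exp(-1/2 t) = -9*exp(-t/2)/5
  Var(X_t) = (1/5)^2 * (1 - exp(-2*1/2 t)) / (2 * 1/2) = (exp(t) - 1)*exp(-t)/25.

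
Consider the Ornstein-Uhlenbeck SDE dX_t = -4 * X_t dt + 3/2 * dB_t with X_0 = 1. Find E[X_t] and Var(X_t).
E[X_t] = exp(-4*t); Var(X_t) = 9/32 - 9*exp(-8*t)/32

The OU SDE dX = -theta X dt + sigma dB admits the integrating factor exp(theta t): d(exp(theta t) X_t) = sigma exp(theta t) dB_t. Integrating from 0 to t:
  X_t = x_0 * exp(-theta t) + sigma * int_0^t exp(-theta (t-s)) dB_s.
The Itô integral has mean 0 and (by the Itô isometry) variance sigma^2 * int_0^t exp(-2 theta (t - s)) ds = sigma^2 * (1 - exp(-2 theta t)) / (2 theta).
With theta = 4, sigma = 3/2, x_0 = 1:
  E[X_t] = 1 * exp(-4 t) = exp(-4*t)
  Var(X_t) = (3/2)^2 * (1 - exp(-2*4 t)) / (2 * 4) = 9/32 - 9*exp(-8*t)/32.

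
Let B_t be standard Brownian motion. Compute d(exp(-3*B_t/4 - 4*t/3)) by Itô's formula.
d(exp(-3*B_t/4 - 4*t/3)) = (-101*exp(-3*B_t/4 - 4*t/3)/96) dt + (-3*exp(-3*B_t/4 - 4*t/3)/4) dB_t

Itô's formula for f(t, x): d f(t, B_t) = (f_t + (1/2) f_xx) dt + f_x dB_t. Compute partials of f(t, x) = exp(-4*t/3 - 3*x/4):
  f_t(t,x)  = -4*exp(-4*t/3 - 3*x/4)/3
  f_x(t,x)  = -3*exp(-4*t/3 - 3*x/4)/4
  f_xx(t,x) = 9*exp(-4*t/3 - 3*x/4)/16
Assemble drift = f_t + (1/2) f_xx = -101*exp(-4*t/3 - 3*x/4)/96 and diffusion = f_x = -3*exp(-4*t/3 - 3*x/4)/4. Substituting x = B_t:
  d(exp(-3*B_t/4 - 4*t/3)) = (-101*exp(-3*B_t/4 - 4*t/3)/96) dt + (-3*exp(-3*B_t/4 - 4*t/3)/4) dB_t.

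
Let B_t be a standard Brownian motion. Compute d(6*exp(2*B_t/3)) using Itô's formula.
d(6*exp(2*B_t/3)) = (4*exp(2*B_t/3)/3) dt + (4*exp(2*B_t/3)) dB_t

Itô's formula for f(B_t) gives d f(B_t) = f'(B_t) dB_t + (1/2) f''(B_t) dt. Compute derivatives of f(x) = 6*exp(2*x/3):
  f'(x)  = 4*exp(2*x/3)
  f''(x) = 8*exp(2*x/3)/3
Substitute x = B_t and multiply the f'' term by 1/2:
  drift     = (1/2) * (8*exp(2*x/3)/3) evaluated at B_t = 4*exp(2*B_t/3)/3
  diffusion = (4*exp(2*x/3)) evaluated at B_t = 4*exp(2*B_t/3)
Therefore d(6*exp(2*B_t/3)) = (4*exp(2*B_t/3)/3) dt + (4*exp(2*B_t/3)) dB_t.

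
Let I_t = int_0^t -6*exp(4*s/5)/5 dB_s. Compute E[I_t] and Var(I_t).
E[I_t] = 0; Var(I_t) = 9*exp(8*t/5)/10 - 9/10

The Itô integral of a deterministic integrand f(s) has mean 0 because each increment f(s) * (B_{s+ds} - B_s) has mean 0. By the Itô isometry:
  Var( int_0^t f(s) dB_s ) = E[ (int_0^t f(s) dB_s)^2 ] = int_0^t f(s)^2 ds.
Here f(s) = -6*exp(4*s/5)/5, so f(s)^2 = 36*exp(8*s/5)/25. Integrate:
  int_0^t (36*exp(8*s/5)/25) ds = 9*exp(8*t/5)/10 - 9/10.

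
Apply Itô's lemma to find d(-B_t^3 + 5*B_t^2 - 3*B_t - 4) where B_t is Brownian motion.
d(-B_t^3 + 5*B_t^2 - 3*B_t - 4) = (5 - 3*B_t) dt + (-3*B_t^2 + 10*B_t - 3) dB_t

Itô's formula for f(B_t) gives d f(B_t) = f'(B_t) dB_t + (1/2) f''(B_t) dt. Compute derivatives of f(x) = -x^3 + 5*x^2 - 3*x - 4:
  f'(x)  = -3*x^2 + 10*x - 3
  f''(x) = 10 - 6*x
Substitute x = B_t and multiply the f'' term by 1/2:
  drift     = (1/2) * (10 - 6*x) evaluated at B_t = 5 - 3*B_t
  diffusion = (-3*x^2 + 10*x - 3) evaluated at B_t = -3*B_t^2 + 10*B_t - 3
Therefore d(-B_t^3 + 5*B_t^2 - 3*B_t - 4) = (5 - 3*B_t) dt + (-3*B_t^2 + 10*B_t - 3) dB_t.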